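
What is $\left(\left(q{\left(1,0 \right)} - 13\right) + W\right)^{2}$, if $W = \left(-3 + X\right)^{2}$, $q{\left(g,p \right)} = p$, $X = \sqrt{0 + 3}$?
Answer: $109 + 12 \sqrt{3} \approx 129.78$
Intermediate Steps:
$X = \sqrt{3} \approx 1.732$
$W = \left(-3 + \sqrt{3}\right)^{2} \approx 1.6077$
$\left(\left(q{\left(1,0 \right)} - 13\right) + W\right)^{2} = \left(\left(0 - 13\right) + \left(3 - \sqrt{3}\right)^{2}\right)^{2} = \left(-13 + \left(3 - \sqrt{3}\right)^{2}\right)^{2}$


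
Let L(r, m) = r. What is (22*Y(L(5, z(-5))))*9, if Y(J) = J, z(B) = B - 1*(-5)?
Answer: 990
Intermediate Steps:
z(B) = 5 + B (z(B) = B + 5 = 5 + B)
(22*Y(L(5, z(-5))))*9 = (22*5)*9 = 110*9 = 990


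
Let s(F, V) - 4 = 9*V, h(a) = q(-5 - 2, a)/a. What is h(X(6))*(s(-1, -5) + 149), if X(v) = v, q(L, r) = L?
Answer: -126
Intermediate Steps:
h(a) = -7/a (h(a) = (-5 - 2)/a = -7/a)
s(F, V) = 4 + 9*V
h(X(6))*(s(-1, -5) + 149) = (-7/6)*((4 + 9*(-5)) + 149) = (-7*⅙)*((4 - 45) + 149) = -7*(-41 + 149)/6 = -7/6*108 = -126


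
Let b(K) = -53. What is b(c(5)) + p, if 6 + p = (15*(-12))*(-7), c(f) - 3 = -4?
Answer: 1201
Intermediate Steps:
c(f) = -1 (c(f) = 3 - 4 = -1)
p = 1254 (p = -6 + (15*(-12))*(-7) = -6 - 180*(-7) = -6 + 1260 = 1254)
b(c(5)) + p = -53 + 1254 = 1201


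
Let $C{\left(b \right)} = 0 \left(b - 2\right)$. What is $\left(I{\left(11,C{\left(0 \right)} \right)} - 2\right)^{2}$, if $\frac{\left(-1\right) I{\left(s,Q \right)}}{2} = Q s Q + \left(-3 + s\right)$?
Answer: $324$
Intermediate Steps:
$C{\left(b \right)} = 0$ ($C{\left(b \right)} = 0 \left(-2 + b\right) = 0$)
$I{\left(s,Q \right)} = 6 - 2 s - 2 s Q^{2}$ ($I{\left(s,Q \right)} = - 2 \left(Q s Q + \left(-3 + s\right)\right) = - 2 \left(s Q^{2} + \left(-3 + s\right)\right) = - 2 \left(-3 + s + s Q^{2}\right) = 6 - 2 s - 2 s Q^{2}$)
$\left(I{\left(11,C{\left(0 \right)} \right)} - 2\right)^{2} = \left(\left(6 - 22 - 22 \cdot 0^{2}\right) - 2\right)^{2} = \left(\left(6 - 22 - 22 \cdot 0\right) - 2\right)^{2} = \left(\left(6 - 22 + 0\right) - 2\right)^{2} = \left(-16 - 2\right)^{2} = \left(-18\right)^{2} = 324$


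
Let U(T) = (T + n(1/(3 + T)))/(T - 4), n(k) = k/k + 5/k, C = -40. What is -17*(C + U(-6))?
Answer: 646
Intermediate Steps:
n(k) = 1 + 5/k
U(T) = (T + (3 + T)*(5 + 1/(3 + T)))/(-4 + T) (U(T) = (T + (5 + 1/(3 + T))/(1/(3 + T)))/(T - 4) = (T + (3 + T)*(5 + 1/(3 + T)))/(-4 + T))
-17*(C + U(-6)) = -17*(-40 + 2*(8 + 3*(-6))/(-4 - 6)) = -17*(-40 + 2*(8 - 18)/(-10)) = -17*(-40 + 2*(-⅒)*(-10)) = -17*(-40 + 2) = -17*(-38) = 646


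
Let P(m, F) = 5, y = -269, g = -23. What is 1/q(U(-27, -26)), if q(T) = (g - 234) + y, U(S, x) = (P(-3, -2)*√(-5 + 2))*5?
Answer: -1/526 ≈ -0.0019011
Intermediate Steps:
U(S, x) = 25*I*√3 (U(S, x) = (5*√(-5 + 2))*5 = (5*√(-3))*5 = (5*(I*√3))*5 = (5*I*√3)*5 = 25*I*√3)
q(T) = -526 (q(T) = (-23 - 234) - 269 = -257 - 269 = -526)
1/q(U(-27, -26)) = 1/(-526) = -1/526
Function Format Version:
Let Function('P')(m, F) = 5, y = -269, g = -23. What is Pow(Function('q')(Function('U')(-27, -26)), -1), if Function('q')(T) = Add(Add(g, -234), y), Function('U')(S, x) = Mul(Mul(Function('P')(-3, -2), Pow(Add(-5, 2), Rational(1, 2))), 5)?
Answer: Rational(-1, 526) ≈ -0.0019011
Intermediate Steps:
Function('U')(S, x) = Mul(25, I, Pow(3, Rational(1, 2))) (Function('U')(S, x) = Mul(Mul(5, Pow(Add(-5, 2), Rational(1, 2))), 5) = Mul(Mul(5, Pow(-3, Rational(1, 2))), 5) = Mul(Mul(5, Mul(I, Pow(3, Rational(1, 2)))), 5) = Mul(Mul(5, I, Pow(3, Rational(1, 2))), 5) = Mul(25, I, Pow(3, Rational(1, 2))))
Function('q')(T) = -526 (Function('q')(T) = Add(Add(-23, -234), -269) = Add(-257, -269) = -526)
Pow(Function('q')(Function('U')(-27, -26)), -1) = Pow(-526, -1) = Rational(-1, 526)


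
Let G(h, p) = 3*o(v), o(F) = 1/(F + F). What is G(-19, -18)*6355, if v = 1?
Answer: 19065/2 ≈ 9532.5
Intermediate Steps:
o(F) = 1/(2*F)
G(h, p) = 3/2 (G(h, p) = 3*((½)/1) = 3*((½)*1) = 3*(½) = 3/2)
G(-19, -18)*6355 = (3/2)*6355 = 19065/2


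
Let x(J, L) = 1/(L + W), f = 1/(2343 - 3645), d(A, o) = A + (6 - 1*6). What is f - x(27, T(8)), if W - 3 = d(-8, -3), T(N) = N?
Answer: -145/434 ≈ -0.33410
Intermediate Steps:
d(A, o) = A (d(A, o) = A + (6 - 6) = A + 0 = A)
f = -1/1302 (f = 1/(-1302) = -1/1302 ≈ -0.00076805)
W = -5 (W = 3 - 8 = -5)
x(J, L) = 1/(-5 + L) (x(J, L) = 1/(L - 5) = 1/(-5 + L))
f - x(27, T(8)) = -1/1302 - 1/(-5 + 8) = -1/1302 - 1/3 = -145/434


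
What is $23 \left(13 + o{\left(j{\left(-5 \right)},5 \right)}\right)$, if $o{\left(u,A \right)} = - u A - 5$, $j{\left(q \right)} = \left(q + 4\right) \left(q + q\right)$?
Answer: $-966$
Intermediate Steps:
$j{\left(q \right)} = 2 q \left(4 + q\right)$ ($j{\left(q \right)} = \left(4 + q\right) 2 q = 2 q \left(4 + q\right)$)
$o{\left(u,A \right)} = -5 - A u$ ($o{\left(u,A \right)} = - A u - 5 = -5 - A u$)
$23 \left(13 + o{\left(j{\left(-5 \right)},5 \right)}\right) = 23 \left(13 - \left(5 + 5 \cdot 2 \left(-5\right) \left(4 - 5\right)\right)\right) = 23 \left(13 - \left(5 + 5 \cdot 2 \left(-5\right) \left(-1\right)\right)\right) = 23 \left(13 - \left(5 + 5 \cdot 10\right)\right) = 23 \left(13 - 55\right) = 23 \left(-42\right) = -966$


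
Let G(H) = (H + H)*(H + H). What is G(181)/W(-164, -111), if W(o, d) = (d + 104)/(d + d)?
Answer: 29091768/7 ≈ 4.1560e+6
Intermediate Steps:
G(H) = 4*H² (G(H) = (2*H)*(2*H) = 4*H²)
W(o, d) = (104 + d)/(2*d) (W(o, d) = (104 + d)/((2*d)) = (104 + d)*(1/(2*d)) = (104 + d)/(2*d))
G(181)/W(-164, -111) = (4*181²)/(((½)*(104 - 111)/(-111))) = (4*32761)/(((½)*(-1/111)*(-7))) = 131044/(7/222) = 131044*(222/7) = 29091768/7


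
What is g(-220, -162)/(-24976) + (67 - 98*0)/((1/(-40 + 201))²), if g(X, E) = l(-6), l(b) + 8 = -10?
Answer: 21687997025/12488 ≈ 1.7367e+6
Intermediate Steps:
l(b) = -18 (l(b) = -8 - 10 = -18)
g(X, E) = -18
g(-220, -162)/(-24976) + (67 - 98*0)/((1/(-40 + 201))²) = -18/(-24976) + (67 - 98*0)/((1/(-40 + 201))²) = -18*(-1/24976) + (67 + 0)/((1/161)²) = 9/12488 + 67/((1/161)²) = 9/12488 + 67/(1/25921) = 9/12488 + 67*25921 = 9/12488 + 1736707 = 21687997025/12488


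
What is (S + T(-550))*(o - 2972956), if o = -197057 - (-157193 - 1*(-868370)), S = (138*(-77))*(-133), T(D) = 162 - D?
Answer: -5487886224300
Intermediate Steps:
S = 1413258 (S = -10626*(-133) = 1413258)
o = -908234 (o = -197057 - (-157193 + 868370) = -197057 - 1*711177 = -197057 - 711177 = -908234)
(S + T(-550))*(o - 2972956) = (1413258 + (162 - 1*(-550)))*(-908234 - 2972956) = (1413258 + (162 + 550))*(-3881190) = (1413258 + 712)*(-3881190) = 1413970*(-3881190) = -5487886224300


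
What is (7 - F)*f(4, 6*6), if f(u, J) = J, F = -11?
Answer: 648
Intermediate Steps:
(7 - F)*f(4, 6*6) = (7 - 1*(-11))*(6*6) = (7 + 11)*36 = 18*36 = 648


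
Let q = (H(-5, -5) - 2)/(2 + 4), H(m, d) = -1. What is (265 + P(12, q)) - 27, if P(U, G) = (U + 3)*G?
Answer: 461/2 ≈ 230.50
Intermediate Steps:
q = -½ (q = (-1 - 2)/(2 + 4) = -3/6 = -3*⅙ = -½ ≈ -0.50000)
P(U, G) = G*(3 + U) (P(U, G) = (3 + U)*G = G*(3 + U))
(265 + P(12, q)) - 27 = (265 - (3 + 12)/2) - 27 = (265 - ½*15) - 27 = (265 - 15/2) - 27 = 515/2 - 27 = 461/2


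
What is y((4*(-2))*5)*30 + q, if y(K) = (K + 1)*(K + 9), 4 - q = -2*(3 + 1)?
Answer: 36282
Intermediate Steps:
q = 12 (q = 4 - (-2)*(3 + 1) = 4 - (-2)*4 = 4 - 1*(-8) = 4 + 8 = 12)
y(K) = (1 + K)*(9 + K)
y((4*(-2))*5)*30 + q = (9 + ((4*(-2))*5)² + 10*((4*(-2))*5))*30 + 12 = (9 + (-8*5)² + 10*(-8*5))*30 + 12 = (9 + (-40)² + 10*(-40))*30 + 12 = (9 + 1600 - 400)*30 + 12 = 1209*30 + 12 = 36270 + 12 = 36282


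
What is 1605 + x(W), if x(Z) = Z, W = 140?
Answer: 1745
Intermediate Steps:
1605 + x(W) = 1605 + 140 = 1745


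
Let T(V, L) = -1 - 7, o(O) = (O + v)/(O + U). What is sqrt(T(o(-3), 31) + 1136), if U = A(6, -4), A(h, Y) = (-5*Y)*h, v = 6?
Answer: 2*sqrt(282) ≈ 33.586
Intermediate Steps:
A(h, Y) = -5*Y*h
U = 120 (U = -5*(-4)*6 = 120)
o(O) = (6 + O)/(120 + O) (o(O) = (O + 6)/(O + 120) = (6 + O)/(120 + O))
T(V, L) = -8
sqrt(T(o(-3), 31) + 1136) = sqrt(-8 + 1136) = sqrt(1128) = 2*sqrt(282)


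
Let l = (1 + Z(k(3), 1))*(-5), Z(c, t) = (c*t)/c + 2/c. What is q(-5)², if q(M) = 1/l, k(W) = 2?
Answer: 1/225 ≈ 0.0044444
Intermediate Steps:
Z(c, t) = t + 2/c
l = -15 (l = (1 + (1 + 2/2))*(-5) = (1 + (1 + 2*(½)))*(-5) = (1 + (1 + 1))*(-5) = (1 + 2)*(-5) = 3*(-5) = -15)
q(M) = -1/15 (q(M) = 1/(-15) = -1/15)
q(-5)² = (-1/15)² = 1/225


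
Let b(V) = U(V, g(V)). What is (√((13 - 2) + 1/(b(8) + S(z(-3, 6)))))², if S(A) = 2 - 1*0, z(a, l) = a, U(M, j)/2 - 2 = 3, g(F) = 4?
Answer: 133/12 ≈ 11.083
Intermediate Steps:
U(M, j) = 10 (U(M, j) = 4 + 2*3 = 4 + 6 = 10)
S(A) = 2 (S(A) = 2 + 0 = 2)
b(V) = 10
(√((13 - 2) + 1/(b(8) + S(z(-3, 6)))))² = (√((13 - 2) + 1/(10 + 2)))² = (√(11 + 1/12))² = (√(133/12))² = (√399/6)² = 133/12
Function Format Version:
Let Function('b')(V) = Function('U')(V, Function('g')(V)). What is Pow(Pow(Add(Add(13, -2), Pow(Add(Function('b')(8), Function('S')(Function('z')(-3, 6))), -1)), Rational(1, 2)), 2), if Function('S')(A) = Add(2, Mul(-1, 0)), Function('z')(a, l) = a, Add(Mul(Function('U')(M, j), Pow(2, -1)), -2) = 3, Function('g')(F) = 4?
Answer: Rational(133, 12) ≈ 11.083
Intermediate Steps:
Function('U')(M, j) = 10 (Function('U')(M, j) = Add(4, Mul(2, 3)) = Add(4, 6) = 10)
Function('S')(A) = 2 (Function('S')(A) = Add(2, 0) = 2)
Function('b')(V) = 10
Pow(Pow(Add(Add(13, -2), Pow(Add(Function('b')(8), Function('S')(Function('z')(-3, 6))), -1)), Rational(1, 2)), 2) = Pow(Pow(Add(Add(13, -2), Pow(Add(10, 2), -1)), Rational(1, 2)), 2) = Pow(Pow(Add(11, Pow(12, -1)), Rational(1, 2)), 2) = Pow(Pow(Add(11, Rational(1, 12)), Rational(1, 2)), 2) = Pow(Pow(Rational(133, 12), Rational(1, 2)), 2) = Pow(Mul(Rational(1, 6), Pow(399, Rational(1, 2))), 2) = Rational(133, 12)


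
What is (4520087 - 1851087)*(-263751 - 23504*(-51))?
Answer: 2495389557000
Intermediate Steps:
(4520087 - 1851087)*(-263751 - 23504*(-51)) = 2669000*(-263751 + 1198704) = 2669000*934953 = 2495389557000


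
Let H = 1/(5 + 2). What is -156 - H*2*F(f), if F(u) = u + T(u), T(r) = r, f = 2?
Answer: -1100/7 ≈ -157.14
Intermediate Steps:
H = ⅐ (H = 1/7 = ⅐ ≈ 0.14286)
F(u) = 2*u (F(u) = u + u = 2*u)
-156 - H*2*F(f) = -156 - (⅐)*2*2*2 = -156 - 2*4/7 = -156 - 1*8/7 = -156 - 8/7 = -1100/7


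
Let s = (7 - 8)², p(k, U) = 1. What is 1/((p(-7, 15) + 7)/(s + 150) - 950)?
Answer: -151/143442 ≈ -0.0010527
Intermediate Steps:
s = 1 (s = (-1)² = 1)
1/((p(-7, 15) + 7)/(s + 150) - 950) = 1/((1 + 7)/(1 + 150) - 950) = 1/(8/151 - 950) = 1/(-143442/151) = -151/143442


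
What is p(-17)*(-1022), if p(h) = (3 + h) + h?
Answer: 31682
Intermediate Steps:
p(h) = 3 + 2*h
p(-17)*(-1022) = (3 + 2*(-17))*(-1022) = (3 - 34)*(-1022) = -31*(-1022) = 31682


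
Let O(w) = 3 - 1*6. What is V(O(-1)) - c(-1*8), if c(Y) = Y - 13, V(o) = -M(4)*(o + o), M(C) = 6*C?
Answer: 165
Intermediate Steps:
O(w) = -3 (O(w) = 3 - 6 = -3)
V(o) = -48*o (V(o) = -6*4*(o + o) = -24*2*o = -48*o)
c(Y) = -13 + Y
V(O(-1)) - c(-1*8) = -48*(-3) - (-13 - 1*8) = 144 - (-13 - 8) = 144 - 1*(-21) = 144 + 21 = 165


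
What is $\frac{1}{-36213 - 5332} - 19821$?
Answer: $- \frac{823463446}{41545} \approx -19821.0$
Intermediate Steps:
$\frac{1}{-36213 - 5332} - 19821 = \frac{1}{-41545} - 19821 = - \frac{1}{41545} - 19821 = - \frac{823463446}{41545}$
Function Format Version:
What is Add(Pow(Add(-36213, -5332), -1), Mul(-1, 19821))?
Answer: Rational(-823463446, 41545) ≈ -19821.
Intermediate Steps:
Add(Pow(Add(-36213, -5332), -1), Mul(-1, 19821)) = Add(Pow(-41545, -1), -19821) = Add(Rational(-1, 41545), -19821) = Rational(-823463446, 41545)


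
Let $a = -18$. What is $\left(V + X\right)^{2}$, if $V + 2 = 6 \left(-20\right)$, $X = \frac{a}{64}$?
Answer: $\frac{15311569}{1024} \approx 14953.0$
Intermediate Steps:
$X = - \frac{9}{32}$ ($X = - \frac{18}{64} = \left(-18\right) \frac{1}{64} = - \frac{9}{32} \approx -0.28125$)
$V = -122$ ($V = -2 + 6 \left(-20\right) = -2 - 120 = -122$)
$\left(V + X\right)^{2} = \left(-122 - \frac{9}{32}\right)^{2} = \left(- \frac{3913}{32}\right)^{2} = \frac{15311569}{1024}$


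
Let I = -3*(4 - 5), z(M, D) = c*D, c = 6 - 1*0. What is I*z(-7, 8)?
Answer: 144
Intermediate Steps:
c = 6 (c = 6 + 0 = 6)
z(M, D) = 6*D
I = 3 (I = -3*(-1) = 3)
I*z(-7, 8) = 3*(6*8) = 3*48 = 144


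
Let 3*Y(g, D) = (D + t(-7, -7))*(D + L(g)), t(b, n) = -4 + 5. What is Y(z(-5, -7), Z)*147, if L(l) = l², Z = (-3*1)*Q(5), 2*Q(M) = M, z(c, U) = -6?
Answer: -36309/4 ≈ -9077.3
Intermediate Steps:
Q(M) = M/2
Z = -15/2 (Z = (-3*1)*((½)*5) = -3*5/2 = -15/2 ≈ -7.5000)
t(b, n) = 1
Y(g, D) = (1 + D)*(D + g²)/3 (Y(g, D) = ((D + 1)*(D + g²))/3 = ((1 + D)*(D + g²))/3 = (1 + D)*(D + g²)/3)
Y(z(-5, -7), Z)*147 = ((⅓)*(-15/2) + (-15/2)²/3 + (⅓)*(-6)² + (⅓)*(-15/2)*(-6)²)*147 = (-5/2 + (⅓)*(225/4) + (⅓)*36 + (⅓)*(-15/2)*36)*147 = (-5/2 + 75/4 + 12 - 90)*147 = -247/4*147 = -36309/4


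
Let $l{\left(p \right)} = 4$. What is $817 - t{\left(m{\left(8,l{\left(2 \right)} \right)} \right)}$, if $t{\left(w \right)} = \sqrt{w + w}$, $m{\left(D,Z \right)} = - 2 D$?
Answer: $817 - 4 i \sqrt{2} \approx 817.0 - 5.6569 i$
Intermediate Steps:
$t{\left(w \right)} = \sqrt{2} \sqrt{w}$ ($t{\left(w \right)} = \sqrt{2 w} = \sqrt{2} \sqrt{w}$)
$817 - t{\left(m{\left(8,l{\left(2 \right)} \right)} \right)} = 817 - \sqrt{2} \sqrt{\left(-2\right) 8} = 817 - \sqrt{2} \sqrt{-16} = 817 - \sqrt{2} \cdot 4 i = 817 - 4 i \sqrt{2}$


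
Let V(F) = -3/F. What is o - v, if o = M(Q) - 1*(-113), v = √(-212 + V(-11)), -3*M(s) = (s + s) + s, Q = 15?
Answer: 98 - I*√25619/11 ≈ 98.0 - 14.551*I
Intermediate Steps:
M(s) = -s (M(s) = -((s + s) + s)/3 = -(2*s + s)/3 = -s)
v = I*√25619/11 (v = √(-212 - 3/(-11)) = √(-212 - 3*(-1/11)) = √(-212 + 3/11) = √(-2329/11) = I*√25619/11 ≈ 14.551*I)
o = 98 (o = -1*15 - 1*(-113) = -15 + 113 = 98)
o - v = 98 - I*√25619/11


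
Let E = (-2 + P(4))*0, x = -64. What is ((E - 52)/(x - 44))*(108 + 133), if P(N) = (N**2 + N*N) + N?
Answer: 3133/27 ≈ 116.04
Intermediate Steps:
P(N) = N + 2*N**2 (P(N) = (N**2 + N**2) + N = 2*N**2 + N = N + 2*N**2)
E = 0 (E = (-2 + 4*(1 + 2*4))*0 = (-2 + 4*(1 + 8))*0 = (-2 + 4*9)*0 = (-2 + 36)*0 = 34*0 = 0)
((E - 52)/(x - 44))*(108 + 133) = ((0 - 52)/(-64 - 44))*(108 + 133) = -52/(-108)*241 = -52*(-1/108)*241 = (13/27)*241 = 3133/27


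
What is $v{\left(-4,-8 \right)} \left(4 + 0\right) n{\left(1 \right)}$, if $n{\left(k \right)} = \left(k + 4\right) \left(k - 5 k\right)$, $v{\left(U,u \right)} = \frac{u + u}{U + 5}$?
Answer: $1280$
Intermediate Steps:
$v{\left(U,u \right)} = \frac{2 u}{5 + U}$
$n{\left(k \right)} = - 4 k \left(4 + k\right)$ ($n{\left(k \right)} = \left(4 + k\right) \left(- 4 k\right) = - 4 k \left(4 + k\right)$)
$v{\left(-4,-8 \right)} \left(4 + 0\right) n{\left(1 \right)} = 2 \left(-8\right) \frac{1}{5 - 4} \left(4 + 0\right) \left(\left(-4\right) 1 \left(4 + 1\right)\right) = 2 \left(-8\right) 1^{-1} \cdot 4 \left(\left(-4\right) 1 \cdot 5\right) = 2 \left(-8\right) 1 \cdot 4 \left(-20\right) = \left(-16\right) \left(-80\right) = 1280$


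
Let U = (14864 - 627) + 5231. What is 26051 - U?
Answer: 6583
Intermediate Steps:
U = 19468 (U = 14237 + 5231 = 19468)
26051 - U = 26051 - 1*19468 = 26051 - 19468 = 6583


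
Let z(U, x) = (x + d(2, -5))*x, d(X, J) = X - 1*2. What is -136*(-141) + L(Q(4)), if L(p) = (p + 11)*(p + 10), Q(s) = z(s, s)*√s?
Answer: 20982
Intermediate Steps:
d(X, J) = -2 + X (d(X, J) = X - 2 = -2 + X)
z(U, x) = x² (z(U, x) = (x + (-2 + 2))*x = (x + 0)*x = x*x = x²)
Q(s) = s^(5/2) (Q(s) = s²*√s = s^(5/2))
L(p) = (10 + p)*(11 + p) (L(p) = (11 + p)*(10 + p) = (10 + p)*(11 + p))
-136*(-141) + L(Q(4)) = -136*(-141) + (110 + (4^(5/2))² + 21*4^(5/2)) = 19176 + (110 + 32² + 21*32) = 19176 + (110 + 1024 + 672) = 19176 + 1806 = 20982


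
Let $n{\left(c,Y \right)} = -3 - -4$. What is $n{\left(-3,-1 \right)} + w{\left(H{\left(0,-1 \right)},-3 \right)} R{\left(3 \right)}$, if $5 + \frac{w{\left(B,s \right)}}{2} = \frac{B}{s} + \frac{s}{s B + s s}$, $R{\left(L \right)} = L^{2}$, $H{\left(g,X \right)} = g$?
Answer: $-95$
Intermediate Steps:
$n{\left(c,Y \right)} = 1$ ($n{\left(c,Y \right)} = -3 + 4 = 1$)
$w{\left(B,s \right)} = -10 + \frac{2 B}{s} + \frac{2 s}{s^{2} + B s}$ ($w{\left(B,s \right)} = -10 + 2 \left(\frac{B}{s} + \frac{s}{s B + s s}\right) = -10 + 2 \left(\frac{B}{s} + \frac{s}{B s + s^{2}}\right) = -10 + 2 \left(\frac{B}{s} + \frac{s}{s^{2} + B s}\right) = -10 + \left(\frac{2 B}{s} + \frac{2 s}{s^{2} + B s}\right) = -10 + \frac{2 B}{s} + \frac{2 s}{s^{2} + B s}$)
$n{\left(-3,-1 \right)} + w{\left(H{\left(0,-1 \right)},-3 \right)} R{\left(3 \right)} = 1 + \frac{2 \left(-3 + 0^{2} - 5 \left(-3\right)^{2} - 0 \left(-3\right)\right)}{\left(-3\right) \left(0 - 3\right)} 3^{2} = 1 + 2 \left(- \frac{1}{3}\right) \frac{1}{-3} \left(-3 + 0 - 45 + 0\right) 9 = 1 + 2 \left(- \frac{1}{3}\right) \left(- \frac{1}{3}\right) \left(-3 + 0 - 45 + 0\right) 9 = 1 + 2 \left(- \frac{1}{3}\right) \left(- \frac{1}{3}\right) \left(-48\right) 9 = 1 - 96 = -95$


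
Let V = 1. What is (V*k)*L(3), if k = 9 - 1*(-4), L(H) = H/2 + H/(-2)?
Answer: 0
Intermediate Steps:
L(H) = 0 (L(H) = H*(½) + H*(-½) = H/2 - H/2 = 0)
k = 13 (k = 9 + 4 = 13)
(V*k)*L(3) = (1*13)*0 = 13*0 = 0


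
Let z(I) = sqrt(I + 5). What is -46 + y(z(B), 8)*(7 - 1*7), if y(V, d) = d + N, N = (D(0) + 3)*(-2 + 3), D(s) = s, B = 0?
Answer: -46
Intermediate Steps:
N = 3 (N = (0 + 3)*(-2 + 3) = 3*1 = 3)
z(I) = sqrt(5 + I)
y(V, d) = 3 + d (y(V, d) = d + 3 = 3 + d)
-46 + y(z(B), 8)*(7 - 1*7) = -46 + (3 + 8)*(7 - 1*7) = -46 + 11*(7 - 7) = -46 + 11*0 = -46 + 0 = -46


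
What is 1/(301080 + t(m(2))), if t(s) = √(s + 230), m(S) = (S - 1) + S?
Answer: 301080/90649166167 - √233/90649166167 ≈ 3.3212e-6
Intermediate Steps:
m(S) = -1 + 2*S (m(S) = (-1 + S) + S = -1 + 2*S)
t(s) = √(230 + s)
1/(301080 + t(m(2))) = 1/(301080 + √(230 + (-1 + 2*2))) = 1/(301080 + √(230 + (-1 + 4))) = 1/(301080 + √(230 + 3)) = 1/(301080 + √233)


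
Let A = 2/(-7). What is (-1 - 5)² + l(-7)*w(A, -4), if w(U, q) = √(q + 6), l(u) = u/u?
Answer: 36 + √2 ≈ 37.414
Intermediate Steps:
l(u) = 1
A = -2/7 (A = 2*(-⅐) = -2/7 ≈ -0.28571)
w(U, q) = √(6 + q)
(-1 - 5)² + l(-7)*w(A, -4) = (-1 - 5)² + 1*√(6 - 4) = (-6)² + 1*√2 = 36 + √2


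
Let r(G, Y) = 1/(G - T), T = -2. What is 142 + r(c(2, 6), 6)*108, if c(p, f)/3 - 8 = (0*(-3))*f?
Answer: 1900/13 ≈ 146.15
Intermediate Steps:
c(p, f) = 24 (c(p, f) = 24 + 3*((0*(-3))*f) = 24 + 3*(0*f) = 24 + 3*0 = 24 + 0 = 24)
r(G, Y) = 1/(2 + G) (r(G, Y) = 1/(G - 1*(-2)) = 1/(G + 2) = 1/(2 + G))
142 + r(c(2, 6), 6)*108 = 142 + 108/(2 + 24) = 142 + 108/26 = 142 + (1/26)*108 = 142 + 54/13 = 1900/13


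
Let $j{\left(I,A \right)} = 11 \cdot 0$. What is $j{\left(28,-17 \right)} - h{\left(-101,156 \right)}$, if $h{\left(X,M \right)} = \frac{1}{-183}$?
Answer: $\frac{1}{183} \approx 0.0054645$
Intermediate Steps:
$j{\left(I,A \right)} = 0$
$h{\left(X,M \right)} = - \frac{1}{183}$
$j{\left(28,-17 \right)} - h{\left(-101,156 \right)} = 0 - - \frac{1}{183} = 0 + \frac{1}{183} = \frac{1}{183}$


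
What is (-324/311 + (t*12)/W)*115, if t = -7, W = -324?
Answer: -755665/8397 ≈ -89.992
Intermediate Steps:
(-324/311 + (t*12)/W)*115 = (-324/311 - 7*12/(-324))*115 = (-324*1/311 - 84*(-1/324))*115 = (-324/311 + 7/27)*115 = -6571/8397*115 = -755665/8397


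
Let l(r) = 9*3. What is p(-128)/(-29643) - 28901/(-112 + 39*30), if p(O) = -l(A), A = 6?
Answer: -285561259/10454098 ≈ -27.316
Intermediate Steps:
l(r) = 27
p(O) = -27 (p(O) = -1*27 = -27)
p(-128)/(-29643) - 28901/(-112 + 39*30) = -27/(-29643) - 28901/(-112 + 39*30) = -27*(-1/29643) - 28901/(-112 + 1170) = 9/9881 - 28901/1058 = -285561259/10454098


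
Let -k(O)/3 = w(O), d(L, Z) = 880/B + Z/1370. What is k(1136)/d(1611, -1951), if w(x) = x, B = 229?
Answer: -1069191840/758821 ≈ -1409.0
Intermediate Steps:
d(L, Z) = 880/229 + Z/1370
k(O) = -3*O
k(1136)/d(1611, -1951) = (-3*1136)/(880/229 + (1/1370)*(-1951)) = -3408/(880/229 - 1951/1370) = -3408/758821/313730 = -3408*313730/758821 = -1069191840/758821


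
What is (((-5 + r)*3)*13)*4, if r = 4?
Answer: -156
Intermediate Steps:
(((-5 + r)*3)*13)*4 = (((-5 + 4)*3)*13)*4 = (-1*3*13)*4 = -3*13*4 = -39*4 = -156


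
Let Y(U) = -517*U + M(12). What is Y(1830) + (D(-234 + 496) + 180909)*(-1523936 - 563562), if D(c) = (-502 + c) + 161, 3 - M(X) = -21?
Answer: -377483209426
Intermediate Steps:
M(X) = 24 (M(X) = 3 - 1*(-21) = 3 + 21 = 24)
D(c) = -341 + c
Y(U) = 24 - 517*U (Y(U) = -517*U + 24 = 24 - 517*U)
Y(1830) + (D(-234 + 496) + 180909)*(-1523936 - 563562) = (24 - 517*1830) + ((-341 + (-234 + 496)) + 180909)*(-1523936 - 563562) = (24 - 946110) + ((-341 + 262) + 180909)*(-2087498) = -946086 + (-79 + 180909)*(-2087498) = -946086 + 180830*(-2087498) = -946086 - 377482263340 = -377483209426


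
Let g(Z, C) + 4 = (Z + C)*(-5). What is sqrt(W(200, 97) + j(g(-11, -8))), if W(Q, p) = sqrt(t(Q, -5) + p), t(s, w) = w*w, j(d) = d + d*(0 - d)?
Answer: sqrt(-8190 + sqrt(122)) ≈ 90.438*I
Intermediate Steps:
g(Z, C) = -4 - 5*C - 5*Z (g(Z, C) = -4 + (Z + C)*(-5) = -4 + (C + Z)*(-5) = -4 + (-5*C - 5*Z) = -4 - 5*C - 5*Z)
j(d) = d - d**2 (j(d) = d + d*(-d) = d - d**2)
t(s, w) = w**2
W(Q, p) = sqrt(25 + p) (W(Q, p) = sqrt((-5)**2 + p) = sqrt(25 + p))
sqrt(W(200, 97) + j(g(-11, -8))) = sqrt(sqrt(25 + 97) + (-4 - 5*(-8) - 5*(-11))*(1 - (-4 - 5*(-8) - 5*(-11)))) = sqrt(sqrt(122) + (-4 + 40 + 55)*(1 - (-4 + 40 + 55))) = sqrt(sqrt(122) + 91*(1 - 1*91)) = sqrt(sqrt(122) + 91*(1 - 91)) = sqrt(sqrt(122) + 91*(-90)) = sqrt(sqrt(122) - 8190) = sqrt(-8190 + sqrt(122))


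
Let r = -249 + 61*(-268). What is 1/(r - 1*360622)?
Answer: -1/377219 ≈ -2.6510e-6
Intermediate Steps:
r = -16597 (r = -249 - 16348 = -16597)
1/(r - 1*360622) = 1/(-16597 - 1*360622) = 1/(-16597 - 360622) = 1/(-377219) = -1/377219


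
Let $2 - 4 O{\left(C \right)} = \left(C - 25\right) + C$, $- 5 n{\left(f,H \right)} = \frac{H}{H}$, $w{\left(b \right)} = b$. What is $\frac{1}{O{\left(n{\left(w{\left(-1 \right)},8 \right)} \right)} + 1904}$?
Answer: $\frac{20}{38217} \approx 0.00052333$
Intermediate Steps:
$n{\left(f,H \right)} = - \frac{1}{5}$ ($n{\left(f,H \right)} = - \frac{H \frac{1}{H}}{5} = \left(- \frac{1}{5}\right) 1 = - \frac{1}{5}$)
$O{\left(C \right)} = \frac{27}{4} - \frac{C}{2}$ ($O{\left(C \right)} = \frac{1}{2} - \frac{\left(C - 25\right) + C}{4} = \frac{1}{2} - \frac{\left(-25 + C\right) + C}{4} = \frac{1}{2} - \frac{-25 + 2 C}{4} = \frac{1}{2} - \left(- \frac{25}{4} + \frac{C}{2}\right) = \frac{27}{4} - \frac{C}{2}$)
$\frac{1}{O{\left(n{\left(w{\left(-1 \right)},8 \right)} \right)} + 1904} = \frac{1}{\left(\frac{27}{4} - - \frac{1}{10}\right) + 1904} = \frac{1}{\left(\frac{27}{4} + \frac{1}{10}\right) + 1904} = \frac{1}{\frac{137}{20} + 1904} = \frac{1}{\frac{38217}{20}} = \frac{20}{38217}$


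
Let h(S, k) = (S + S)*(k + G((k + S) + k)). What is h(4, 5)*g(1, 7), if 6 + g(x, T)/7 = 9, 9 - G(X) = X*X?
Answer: -30576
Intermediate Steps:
G(X) = 9 - X² (G(X) = 9 - X*X = 9 - X²)
g(x, T) = 21 (g(x, T) = -42 + 7*9 = -42 + 63 = 21)
h(S, k) = 2*S*(9 + k - (S + 2*k)²) (h(S, k) = (S + S)*(k + (9 - ((k + S) + k)²)) = (2*S)*(k + (9 - ((S + k) + k)²)) = (2*S)*(k + (9 - (S + 2*k)²)) = (2*S)*(9 + k - (S + 2*k)²) = 2*S*(9 + k - (S + 2*k)²))
h(4, 5)*g(1, 7) = (2*4*(9 + 5 - (4 + 2*5)²))*21 = (2*4*(9 + 5 - (4 + 10)²))*21 = (2*4*(9 + 5 - 1*14²))*21 = (2*4*(9 + 5 - 1*196))*21 = (2*4*(9 + 5 - 196))*21 = (2*4*(-182))*21 = -1456*21 = -30576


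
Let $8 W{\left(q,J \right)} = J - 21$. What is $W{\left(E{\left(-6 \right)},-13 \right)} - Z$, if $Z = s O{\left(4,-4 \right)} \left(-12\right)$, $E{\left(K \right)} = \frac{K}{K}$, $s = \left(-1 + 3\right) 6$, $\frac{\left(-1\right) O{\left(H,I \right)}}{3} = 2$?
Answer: $- \frac{3473}{4} \approx -868.25$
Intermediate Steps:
$O{\left(H,I \right)} = -6$ ($O{\left(H,I \right)} = \left(-3\right) 2 = -6$)
$s = 12$ ($s = 2 \cdot 6 = 12$)
$E{\left(K \right)} = 1$
$W{\left(q,J \right)} = - \frac{21}{8} + \frac{J}{8}$ ($W{\left(q,J \right)} = \frac{J - 21}{8} = \frac{-21 + J}{8} = - \frac{21}{8} + \frac{J}{8}$)
$Z = 864$ ($Z = 12 \left(-6\right) \left(-12\right) = \left(-72\right) \left(-12\right) = 864$)
$W{\left(E{\left(-6 \right)},-13 \right)} - Z = \left(- \frac{21}{8} + \frac{1}{8} \left(-13\right)\right) - 864 = \left(- \frac{21}{8} - \frac{13}{8}\right) - 864 = - \frac{17}{4} - 864 = - \frac{3473}{4}$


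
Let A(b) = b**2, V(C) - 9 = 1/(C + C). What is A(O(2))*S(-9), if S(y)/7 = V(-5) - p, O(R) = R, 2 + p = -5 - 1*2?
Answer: 2506/5 ≈ 501.20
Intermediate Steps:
V(C) = 9 + 1/(2*C) (V(C) = 9 + 1/(C + C) = 9 + 1/(2*C))
p = -9 (p = -2 + (-5 - 1*2) = -2 + (-5 - 2) = -2 - 7 = -9)
S(y) = 1253/10 (S(y) = 7*((9 + (1/2)/(-5)) - 1*(-9)) = 7*((9 + (1/2)*(-1/5)) + 9) = 7*((9 - 1/10) + 9) = 7*(89/10 + 9) = 7*(179/10) = 1253/10)
A(O(2))*S(-9) = 2**2*(1253/10) = 4*(1253/10) = 2506/5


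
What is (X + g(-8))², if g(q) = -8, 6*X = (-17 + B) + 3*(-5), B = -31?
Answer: 1369/4 ≈ 342.25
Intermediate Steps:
X = -21/2 (X = ((-17 - 31) + 3*(-5))/6 = (-48 - 15)/6 = (⅙)*(-63) = -21/2 ≈ -10.500)
(X + g(-8))² = (-21/2 - 8)² = (-37/2)² = 1369/4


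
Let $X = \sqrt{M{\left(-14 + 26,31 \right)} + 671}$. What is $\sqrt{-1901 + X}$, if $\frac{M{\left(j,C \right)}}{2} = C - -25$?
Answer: $\sqrt{-1901 + 3 \sqrt{87}} \approx 43.278 i$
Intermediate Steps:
$M{\left(j,C \right)} = 50 + 2 C$ ($M{\left(j,C \right)} = 2 \left(C - -25\right) = 2 \left(C + 25\right) = 2 \left(25 + C\right) = 50 + 2 C$)
$X = 3 \sqrt{87}$ ($X = \sqrt{\left(50 + 2 \cdot 31\right) + 671} = \sqrt{\left(50 + 62\right) + 671} = \sqrt{112 + 671} = \sqrt{783} = 3 \sqrt{87} \approx 27.982$)
$\sqrt{-1901 + X} = \sqrt{-1901 + 3 \sqrt{87}}$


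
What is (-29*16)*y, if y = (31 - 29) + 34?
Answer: -16704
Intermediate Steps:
y = 36 (y = 2 + 34 = 36)
(-29*16)*y = -29*16*36 = -464*36 = -16704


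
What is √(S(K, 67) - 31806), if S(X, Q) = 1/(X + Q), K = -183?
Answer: I*√106995413/58 ≈ 178.34*I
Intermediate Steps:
S(X, Q) = 1/(Q + X)
√(S(K, 67) - 31806) = √(1/(67 - 183) - 31806) = √(1/(-116) - 31806) = √(-1/116 - 31806) = √(-3689497/116) = I*√106995413/58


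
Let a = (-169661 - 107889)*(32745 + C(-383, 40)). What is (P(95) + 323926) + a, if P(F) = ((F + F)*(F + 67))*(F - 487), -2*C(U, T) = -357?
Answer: -9149659259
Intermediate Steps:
C(U, T) = 357/2 (C(U, T) = -½*(-357) = 357/2)
P(F) = 2*F*(-487 + F)*(67 + F) (P(F) = ((2*F)*(67 + F))*(-487 + F) = (2*F*(67 + F))*(-487 + F) = 2*F*(-487 + F)*(67 + F))
a = -9137917425 (a = (-169661 - 107889)*(32745 + 357/2) = -277550*65847/2 = -9137917425)
(P(95) + 323926) + a = (2*95*(-32629 + 95² - 420*95) + 323926) - 9137917425 = (2*95*(-32629 + 9025 - 39900) + 323926) - 9137917425 = (2*95*(-63504) + 323926) - 9137917425 = (-12065760 + 323926) - 9137917425 = -11741834 - 9137917425 = -9149659259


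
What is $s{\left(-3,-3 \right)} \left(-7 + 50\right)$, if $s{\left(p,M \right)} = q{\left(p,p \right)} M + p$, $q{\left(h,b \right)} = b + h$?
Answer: $645$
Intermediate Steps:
$s{\left(p,M \right)} = p + 2 M p$ ($s{\left(p,M \right)} = \left(p + p\right) M + p = 2 p M + p = 2 M p + p = p + 2 M p$)
$s{\left(-3,-3 \right)} \left(-7 + 50\right) = - 3 \left(1 + 2 \left(-3\right)\right) \left(-7 + 50\right) = - 3 \left(1 - 6\right) 43 = \left(-3\right) \left(-5\right) 43 = 15 \cdot 43 = 645$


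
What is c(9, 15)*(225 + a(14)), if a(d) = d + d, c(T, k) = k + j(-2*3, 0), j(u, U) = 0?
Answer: 3795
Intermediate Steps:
c(T, k) = k (c(T, k) = k + 0 = k)
a(d) = 2*d
c(9, 15)*(225 + a(14)) = 15*(225 + 2*14) = 15*(225 + 28) = 15*253 = 3795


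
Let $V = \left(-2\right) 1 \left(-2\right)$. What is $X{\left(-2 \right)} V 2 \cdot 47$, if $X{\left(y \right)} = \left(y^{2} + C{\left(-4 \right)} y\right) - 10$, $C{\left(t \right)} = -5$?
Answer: $1504$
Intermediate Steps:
$V = 4$ ($V = \left(-2\right) \left(-2\right) = 4$)
$X{\left(y \right)} = -10 + y^{2} - 5 y$ ($X{\left(y \right)} = \left(y^{2} - 5 y\right) - 10 = -10 + y^{2} - 5 y$)
$X{\left(-2 \right)} V 2 \cdot 47 = \left(-10 + \left(-2\right)^{2} - -10\right) 4 \cdot 2 \cdot 47 = \left(-10 + 4 + 10\right) 8 \cdot 47 = 4 \cdot 8 \cdot 47 = 32 \cdot 47 = 1504$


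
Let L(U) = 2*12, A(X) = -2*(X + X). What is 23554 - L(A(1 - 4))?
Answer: 23530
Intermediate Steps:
A(X) = -4*X
L(U) = 24
23554 - L(A(1 - 4)) = 23554 - 1*24 = 23554 - 24 = 23530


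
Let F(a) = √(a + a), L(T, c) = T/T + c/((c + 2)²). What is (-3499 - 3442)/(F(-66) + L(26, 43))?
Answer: -660609675/12399071 + 2587494375*I*√33/24798142 ≈ -53.279 + 599.4*I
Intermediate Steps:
L(T, c) = 1 + c/(2 + c)² (L(T, c) = 1 + c/((2 + c)²) = 1 + c/(2 + c)²)
F(a) = √2*√a (F(a) = √(2*a) = √2*√a)
(-3499 - 3442)/(F(-66) + L(26, 43)) = (-3499 - 3442)/(√2*√(-66) + (1 + 43/(2 + 43)²)) = -6941/(√2*(I*√66) + (1 + 43/45²)) = -6941/(2*I*√33 + (1 + 43*(1/2025))) = -6941/(2*I*√33 + (1 + 43/2025)) = -6941/(2*I*√33 + 2068/2025) = -6941/(2068/2025 + 2*I*√33)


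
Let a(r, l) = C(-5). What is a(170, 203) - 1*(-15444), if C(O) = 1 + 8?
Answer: 15453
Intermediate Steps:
C(O) = 9
a(r, l) = 9
a(170, 203) - 1*(-15444) = 9 - 1*(-15444) = 9 + 15444 = 15453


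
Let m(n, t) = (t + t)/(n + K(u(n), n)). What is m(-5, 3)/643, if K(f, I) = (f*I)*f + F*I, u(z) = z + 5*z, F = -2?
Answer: -6/2890285 ≈ -2.0759e-6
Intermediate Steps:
u(z) = 6*z
K(f, I) = -2*I + I*f² (K(f, I) = (f*I)*f - 2*I = (I*f)*f - 2*I = I*f² - 2*I = -2*I + I*f²)
m(n, t) = 2*t/(n + n*(-2 + 36*n²)) (m(n, t) = (t + t)/(n + n*(-2 + (6*n)²)) = (2*t)/(n + n*(-2 + 36*n²)) = 2*t/(n + n*(-2 + 36*n²)))
m(-5, 3)/643 = (2*3/(-1*(-5) + 36*(-5)³))/643 = (2*3/(5 + 36*(-125)))*(1/643) = (2*3/(5 - 4500))*(1/643) = (2*3/(-4495))*(1/643) = (2*3*(-1/4495))*(1/643) = -6/4495*1/643 = -6/2890285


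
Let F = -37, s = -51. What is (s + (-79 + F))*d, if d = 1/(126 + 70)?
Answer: -167/196 ≈ -0.85204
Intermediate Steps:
d = 1/196 ≈ 0.0051020
(s + (-79 + F))*d = (-51 + (-79 - 37))*(1/196) = (-51 - 116)*(1/196) = -167*1/196 = -167/196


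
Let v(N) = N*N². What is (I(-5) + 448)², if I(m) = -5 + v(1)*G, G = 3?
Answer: 198916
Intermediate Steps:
v(N) = N³
I(m) = -2 (I(m) = -5 + 1³*3 = -5 + 1*3 = -5 + 3 = -2)
(I(-5) + 448)² = (-2 + 448)² = 446² = 198916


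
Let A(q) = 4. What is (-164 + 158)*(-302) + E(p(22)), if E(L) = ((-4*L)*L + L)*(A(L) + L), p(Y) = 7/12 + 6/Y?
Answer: 64755679/35937 ≈ 1801.9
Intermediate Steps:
p(Y) = 7/12 + 6/Y (p(Y) = 7*(1/12) + 6/Y = 7/12 + 6/Y)
E(L) = (4 + L)*(L - 4*L²) (E(L) = ((-4*L)*L + L)*(4 + L) = (-4*L² + L)*(4 + L) = (L - 4*L²)*(4 + L) = (4 + L)*(L - 4*L²))
(-164 + 158)*(-302) + E(p(22)) = (-164 + 158)*(-302) + (7/12 + 6/22)*(4 - 15*(7/12 + 6/22) - 4*(7/12 + 6/22)²) = -6*(-302) + (7/12 + 6*(1/22))*(4 - 15*(7/12 + 6*(1/22)) - 4*(7/12 + 6*(1/22))²) = 1812 + (7/12 + 3/11)*(4 - 15*(7/12 + 3/11) - 4*(7/12 + 3/11)²) = 1812 + 113*(4 - 15*113/132 - 4*(113/132)²)/132 = 1812 + 113*(4 - 565/44 - 4*12769/17424)/132 = 1812 + 113*(4 - 565/44 - 12769/4356)/132 = 1812 + (113/132)*(-12820/1089) = 1812 - 362165/35937 = 64755679/35937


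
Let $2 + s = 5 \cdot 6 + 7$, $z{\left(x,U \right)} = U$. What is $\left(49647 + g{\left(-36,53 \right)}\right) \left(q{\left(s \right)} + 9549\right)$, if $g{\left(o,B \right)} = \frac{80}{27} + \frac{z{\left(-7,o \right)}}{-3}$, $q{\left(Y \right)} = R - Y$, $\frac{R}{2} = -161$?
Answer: $\frac{4108434872}{9} \approx 4.5649 \cdot 10^{8}$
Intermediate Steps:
$R = -322$ ($R = 2 \left(-161\right) = -322$)
$s = 35$ ($s = -2 + \left(5 \cdot 6 + 7\right) = -2 + \left(30 + 7\right) = -2 + 37 = 35$)
$q{\left(Y \right)} = -322 - Y$
$g{\left(o,B \right)} = \frac{80}{27} - \frac{o}{3}$ ($g{\left(o,B \right)} = \frac{80}{27} + \frac{o}{-3} = 80 \cdot \frac{1}{27} + o \left(- \frac{1}{3}\right) = \frac{80}{27} - \frac{o}{3}$)
$\left(49647 + g{\left(-36,53 \right)}\right) \left(q{\left(s \right)} + 9549\right) = \left(49647 + \left(\frac{80}{27} - -12\right)\right) \left(\left(-322 - 35\right) + 9549\right) = \left(49647 + \left(\frac{80}{27} + 12\right)\right) \left(\left(-322 - 35\right) + 9549\right) = \left(49647 + \frac{404}{27}\right) \left(-357 + 9549\right) = \frac{1340873}{27} \cdot 9192 = \frac{4108434872}{9}$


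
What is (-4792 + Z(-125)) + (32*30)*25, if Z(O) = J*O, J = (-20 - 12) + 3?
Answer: 22833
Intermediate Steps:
J = -29 (J = -32 + 3 = -29)
Z(O) = -29*O
(-4792 + Z(-125)) + (32*30)*25 = (-4792 - 29*(-125)) + (32*30)*25 = (-4792 + 3625) + 960*25 = -1167 + 24000 = 22833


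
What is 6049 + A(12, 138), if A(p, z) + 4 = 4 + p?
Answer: 6061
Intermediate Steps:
A(p, z) = p (A(p, z) = -4 + (4 + p) = p)
6049 + A(12, 138) = 6049 + 12 = 6061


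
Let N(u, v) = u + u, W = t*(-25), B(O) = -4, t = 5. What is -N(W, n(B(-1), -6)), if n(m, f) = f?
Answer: 250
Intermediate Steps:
W = -125 (W = 5*(-25) = -125)
N(u, v) = 2*u
-N(W, n(B(-1), -6)) = -2*(-125) = -1*(-250) = 250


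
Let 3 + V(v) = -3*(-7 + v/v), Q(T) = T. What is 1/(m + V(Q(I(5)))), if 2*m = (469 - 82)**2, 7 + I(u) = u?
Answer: 2/149799 ≈ 1.3351e-5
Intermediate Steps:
I(u) = -7 + u
m = 149769/2 (m = (469 - 82)**2/2 = (1/2)*387**2 = (1/2)*149769 = 149769/2 ≈ 74885.)
V(v) = 15 (V(v) = -3 - 3*(-7 + v/v) = -3 - 3*(-7 + 1) = -3 - 3*(-6) = -3 + 18 = 15)
1/(m + V(Q(I(5)))) = 1/(149769/2 + 15) = 1/(149799/2) = 2/149799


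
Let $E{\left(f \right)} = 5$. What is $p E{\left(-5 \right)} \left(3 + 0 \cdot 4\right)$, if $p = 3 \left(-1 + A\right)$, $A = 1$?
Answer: $0$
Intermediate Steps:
$p = 0$ ($p = 3 \left(-1 + 1\right) = 3 \cdot 0 = 0$)
$p E{\left(-5 \right)} \left(3 + 0 \cdot 4\right) = 0 \cdot 5 \left(3 + 0 \cdot 4\right) = 0 \left(3 + 0\right) = 0 \cdot 3 = 0$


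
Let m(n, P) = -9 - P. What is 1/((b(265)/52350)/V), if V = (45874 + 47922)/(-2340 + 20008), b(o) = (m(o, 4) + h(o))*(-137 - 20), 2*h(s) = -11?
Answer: 2455110300/25658353 ≈ 95.685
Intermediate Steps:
h(s) = -11/2 (h(s) = (1/2)*(-11) = -11/2)
b(o) = 5809/2 (b(o) = ((-9 - 1*4) - 11/2)*(-137 - 20) = ((-9 - 4) - 11/2)*(-157) = (-13 - 11/2)*(-157) = -37/2*(-157) = 5809/2)
V = 23449/4417 (V = 93796/17668 = 93796*(1/17668) = 23449/4417 ≈ 5.3088)
1/((b(265)/52350)/V) = 1/(((5809/2)/52350)/(23449/4417)) = 1/(((5809/2)*(1/52350))*(4417/23449)) = 1/((5809/104700)*(4417/23449)) = 1/(25658353/2455110300) = 2455110300/25658353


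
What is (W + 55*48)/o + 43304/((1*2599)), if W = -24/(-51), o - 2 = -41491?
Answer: 30426210240/1833108487 ≈ 16.598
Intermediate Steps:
o = -41489 (o = 2 - 41491 = -41489)
W = 8/17 (W = -24*(-1/51) = 8/17 ≈ 0.47059)
(W + 55*48)/o + 43304/((1*2599)) = (8/17 + 55*48)/(-41489) + 43304/((1*2599)) = (8/17 + 2640)*(-1/41489) + 43304/2599 = (44888/17)*(-1/41489) + 43304*(1/2599) = -44888/705313 + 43304/2599 = 30426210240/1833108487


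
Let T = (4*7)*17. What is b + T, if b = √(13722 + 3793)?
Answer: 476 + √17515 ≈ 608.34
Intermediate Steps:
b = √17515 ≈ 132.34
T = 476 (T = 28*17 = 476)
b + T = √17515 + 476 = 476 + √17515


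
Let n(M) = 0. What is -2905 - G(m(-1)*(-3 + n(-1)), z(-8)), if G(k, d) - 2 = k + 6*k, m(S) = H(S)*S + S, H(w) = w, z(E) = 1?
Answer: -2907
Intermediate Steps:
m(S) = S + S**2 (m(S) = S*S + S = S**2 + S = S + S**2)
G(k, d) = 2 + 7*k (G(k, d) = 2 + (k + 6*k) = 2 + 7*k)
-2905 - G(m(-1)*(-3 + n(-1)), z(-8)) = -2905 - (2 + 7*((-(1 - 1))*(-3 + 0))) = -2905 - (2 + 7*(-1*0*(-3))) = -2905 - (2 + 7*(0*(-3))) = -2905 - (2 + 7*0) = -2905 - (2 + 0) = -2905 - 1*2 = -2905 - 2 = -2907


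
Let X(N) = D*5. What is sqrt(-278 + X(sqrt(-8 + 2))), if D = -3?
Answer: I*sqrt(293) ≈ 17.117*I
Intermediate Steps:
X(N) = -15 (X(N) = -3*5 = -15)
sqrt(-278 + X(sqrt(-8 + 2))) = sqrt(-278 - 15) = sqrt(-293) = I*sqrt(293)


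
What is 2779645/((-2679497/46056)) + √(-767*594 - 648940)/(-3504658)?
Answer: -128019330120/2679497 - I*√1104538/3504658 ≈ -47777.0 - 0.00029988*I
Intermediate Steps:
2779645/((-2679497/46056)) + √(-767*594 - 648940)/(-3504658) = 2779645/((-2679497*1/46056)) + √(-455598 - 648940)*(-1/3504658) = 2779645/(-2679497/46056) + √(-1104538)*(-1/3504658) = 2779645*(-46056/2679497) + (I*√1104538)*(-1/3504658) = -128019330120/2679497 - I*√1104538/3504658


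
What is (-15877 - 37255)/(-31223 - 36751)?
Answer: 26566/33987 ≈ 0.78165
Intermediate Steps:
(-15877 - 37255)/(-31223 - 36751) = -53132/(-67974) = -53132*(-1/67974) = 26566/33987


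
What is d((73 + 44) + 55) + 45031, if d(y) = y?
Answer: 45203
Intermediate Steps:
d((73 + 44) + 55) + 45031 = ((73 + 44) + 55) + 45031 = (117 + 55) + 45031 = 172 + 45031 = 45203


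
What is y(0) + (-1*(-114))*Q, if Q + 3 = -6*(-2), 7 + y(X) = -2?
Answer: 1017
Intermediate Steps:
y(X) = -9 (y(X) = -7 - 2 = -9)
Q = 9 (Q = -3 - 6*(-2) = -3 + 12 = 9)
y(0) + (-1*(-114))*Q = -9 - 1*(-114)*9 = -9 + 114*9 = -9 + 1026 = 1017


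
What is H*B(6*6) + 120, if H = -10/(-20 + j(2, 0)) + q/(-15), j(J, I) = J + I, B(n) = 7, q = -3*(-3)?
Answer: 5386/45 ≈ 119.69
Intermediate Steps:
q = 9
j(J, I) = I + J
H = -2/45 (H = -10/(-20 + (0 + 2)) + 9/(-15) = -10/(-20 + 2) + 9*(-1/15) = -10/(-18) - ⅗ = -10*(-1/18) - ⅗ = 5/9 - ⅗ = -2/45 ≈ -0.044444)
H*B(6*6) + 120 = -2/45*7 + 120 = -14/45 + 120 = 5386/45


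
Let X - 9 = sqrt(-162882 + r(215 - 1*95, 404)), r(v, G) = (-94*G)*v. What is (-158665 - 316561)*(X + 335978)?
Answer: -159669758062 - 475226*I*sqrt(4720002) ≈ -1.5967e+11 - 1.0325e+9*I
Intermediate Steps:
r(v, G) = -94*G*v
X = 9 + I*sqrt(4720002) (X = 9 + sqrt(-162882 - 94*404*(215 - 1*95)) = 9 + sqrt(-162882 - 94*404*(215 - 95)) = 9 + sqrt(-162882 - 94*404*120) = 9 + sqrt(-162882 - 4557120) = 9 + sqrt(-4720002) = 9 + I*sqrt(4720002) ≈ 9.0 + 2172.6*I)
(-158665 - 316561)*(X + 335978) = (-158665 - 316561)*((9 + I*sqrt(4720002)) + 335978) = -475226*(335987 + I*sqrt(4720002)) = -159669758062 - 475226*I*sqrt(4720002)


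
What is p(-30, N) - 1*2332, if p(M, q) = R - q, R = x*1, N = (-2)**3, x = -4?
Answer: -2328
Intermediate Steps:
N = -8
R = -4 (R = -4*1 = -4)
p(M, q) = -4 - q
p(-30, N) - 1*2332 = (-4 - 1*(-8)) - 1*2332 = (-4 + 8) - 2332 = 4 - 2332 = -2328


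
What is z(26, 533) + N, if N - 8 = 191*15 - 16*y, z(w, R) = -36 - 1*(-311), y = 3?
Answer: 3100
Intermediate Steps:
z(w, R) = 275 (z(w, R) = -36 + 311 = 275)
N = 2825 (N = 8 + (191*15 - 16*3) = 8 + (2865 - 48) = 8 + 2817 = 2825)
z(26, 533) + N = 275 + 2825 = 3100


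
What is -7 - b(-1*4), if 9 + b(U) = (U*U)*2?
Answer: -30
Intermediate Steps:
b(U) = -9 + 2*U² (b(U) = -9 + (U*U)*2 = -9 + U²*2 = -9 + 2*U²)
-7 - b(-1*4) = -7 - (-9 + 2*(-1*4)²) = -7 - (-9 + 2*(-4)²) = -7 - (-9 + 2*16) = -7 - (-9 + 32) = -7 - 1*23 = -7 - 23 = -30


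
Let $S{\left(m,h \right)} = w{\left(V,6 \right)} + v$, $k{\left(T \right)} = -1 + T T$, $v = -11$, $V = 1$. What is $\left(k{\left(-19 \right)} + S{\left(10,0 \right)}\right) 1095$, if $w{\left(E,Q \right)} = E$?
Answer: $383250$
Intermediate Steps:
$k{\left(T \right)} = -1 + T^{2}$
$S{\left(m,h \right)} = -10$ ($S{\left(m,h \right)} = 1 - 11 = -10$)
$\left(k{\left(-19 \right)} + S{\left(10,0 \right)}\right) 1095 = \left(\left(-1 + \left(-19\right)^{2}\right) - 10\right) 1095 = \left(\left(-1 + 361\right) - 10\right) 1095 = \left(360 - 10\right) 1095 = 350 \cdot 1095 = 383250$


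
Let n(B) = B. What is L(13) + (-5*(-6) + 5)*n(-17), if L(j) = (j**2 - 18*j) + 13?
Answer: -647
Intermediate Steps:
L(j) = 13 + j**2 - 18*j
L(13) + (-5*(-6) + 5)*n(-17) = (13 + 13**2 - 18*13) + (-5*(-6) + 5)*(-17) = (13 + 169 - 234) + (30 + 5)*(-17) = -52 + 35*(-17) = -52 - 595 = -647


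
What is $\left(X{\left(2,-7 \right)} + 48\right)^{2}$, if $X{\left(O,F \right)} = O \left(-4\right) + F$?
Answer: $1089$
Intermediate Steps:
$X{\left(O,F \right)} = F - 4 O$ ($X{\left(O,F \right)} = - 4 O + F = F - 4 O$)
$\left(X{\left(2,-7 \right)} + 48\right)^{2} = \left(\left(-7 - 8\right) + 48\right)^{2} = \left(-15 + 48\right)^{2} = 33^{2} = 1089$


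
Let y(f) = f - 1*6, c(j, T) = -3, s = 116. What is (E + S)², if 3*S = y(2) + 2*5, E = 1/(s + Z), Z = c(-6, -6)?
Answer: 51529/12769 ≈ 4.0355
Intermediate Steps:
y(f) = -6 + f (y(f) = f - 6 = -6 + f)
Z = -3
E = 1/113 (E = 1/(116 - 3) = 1/113 ≈ 0.0088496)
S = 2 (S = ((-6 + 2) + 2*5)/3 = (-4 + 10)/3 = (⅓)*6 = 2)
(E + S)² = (1/113 + 2)² = (227/113)² = 51529/12769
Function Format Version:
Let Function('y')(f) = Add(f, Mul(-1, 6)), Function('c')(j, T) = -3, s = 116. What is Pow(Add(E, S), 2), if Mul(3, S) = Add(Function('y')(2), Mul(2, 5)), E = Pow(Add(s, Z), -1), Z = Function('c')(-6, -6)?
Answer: Rational(51529, 12769) ≈ 4.0355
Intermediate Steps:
Function('y')(f) = Add(-6, f) (Function('y')(f) = Add(f, -6) = Add(-6, f))
Z = -3
E = Rational(1, 113) (E = Pow(Add(116, -3), -1) = Pow(113, -1) = Rational(1, 113) ≈ 0.0088496)
S = 2 (S = Mul(Rational(1, 3), Add(Add(-6, 2), Mul(2, 5))) = Mul(Rational(1, 3), Add(-4, 10)) = Mul(Rational(1, 3), 6) = 2)
Pow(Add(E, S), 2) = Pow(Add(Rational(1, 113), 2), 2) = Pow(Rational(227, 113), 2) = Rational(51529, 12769)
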